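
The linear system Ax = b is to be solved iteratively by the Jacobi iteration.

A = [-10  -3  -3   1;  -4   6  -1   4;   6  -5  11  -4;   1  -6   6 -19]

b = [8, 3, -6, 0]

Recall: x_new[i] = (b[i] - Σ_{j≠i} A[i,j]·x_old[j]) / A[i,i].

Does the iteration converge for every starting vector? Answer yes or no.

yes

Write A = D+L+U with D = diag(-10, 6, 11, -19).
Jacobi: T = -D⁻¹(L+U), T[3,0] = -(1)/(-19) = +0.0526; T[3,3] = 0.
  T[0,:] = [+0.0000, -0.3000, -0.3000, +0.1000]
  T[1,:] = [+0.6667, +0.0000, +0.1667, -0.6667]
  T[2,:] = [-0.5455, +0.4545, +0.0000, +0.3636]
  T[3,:] = [+0.0526, -0.3158, +0.3158, +0.0000]
eigenvalue magnitudes: 0.7915, 0.5316, 0.5316, 0.0317.
ρ(T) = max|λ| = 0.7915; 0.7915 < 1 ⇒ converges.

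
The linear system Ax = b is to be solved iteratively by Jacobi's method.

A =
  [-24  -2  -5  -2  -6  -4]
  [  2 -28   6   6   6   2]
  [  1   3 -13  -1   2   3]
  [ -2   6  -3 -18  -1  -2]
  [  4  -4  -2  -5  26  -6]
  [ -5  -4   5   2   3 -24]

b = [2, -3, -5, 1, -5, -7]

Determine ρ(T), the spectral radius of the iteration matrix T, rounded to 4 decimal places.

A = D + L + U where D = diag(-24, -28, -13, -18, 26, -24).
Jacobi: T = -D⁻¹(L+U), T[5,1] = -(-4)/(-24) = -0.1667; T[5,5] = 0.
  T[0,:] = [+0.0000 -0.0833 -0.2083 -0.0833 -0.2500 -0.1667]
  T[1,:] = [+0.0714 +0.0000 +0.2143 +0.2143 +0.2143 +0.0714]
  T[2,:] = [+0.0769 +0.2308 +0.0000 -0.0769 +0.1538 +0.2308]
  T[3,:] = [-0.1111 +0.3333 -0.1667 +0.0000 -0.0556 -0.1111]
  T[4,:] = [-0.1538 +0.1538 +0.0769 +0.1923 +0.0000 +0.2308]
  T[5,:] = [-0.2083 -0.1667 +0.2083 +0.0833 +0.1250 +0.0000]
moduli |λ_i(T)| = 0.5413, 0.4523, 0.2396, 0.1947, 0.1947, 0.0321.
spectral radius ρ = 0.5413; 0.5413 < 1: convergent.

0.5413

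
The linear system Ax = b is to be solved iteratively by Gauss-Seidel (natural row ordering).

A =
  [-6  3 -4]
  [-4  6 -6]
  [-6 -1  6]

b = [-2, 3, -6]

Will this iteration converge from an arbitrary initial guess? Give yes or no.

Diagonal D = diag(-6, 6, 6); L, U strict lower/upper.
GS T = -(D+L)⁻¹U: row 0 first, T[0,1] = -(3)/(-6) = +0.5000; later rows by forward substitution.
  T[0,:] = [+0.0000  +0.5000  -0.6667]
  T[1,:] = [+0.0000  +0.3333  +0.5556]
  T[2,:] = [+0.0000  +0.5556  -0.5741]
|roots of det(T-λI)|: 0.8376, 0.5969, 0.0000.
ρ(T) = max|λ| = 0.8376; 0.8376 < 1: convergent.

yes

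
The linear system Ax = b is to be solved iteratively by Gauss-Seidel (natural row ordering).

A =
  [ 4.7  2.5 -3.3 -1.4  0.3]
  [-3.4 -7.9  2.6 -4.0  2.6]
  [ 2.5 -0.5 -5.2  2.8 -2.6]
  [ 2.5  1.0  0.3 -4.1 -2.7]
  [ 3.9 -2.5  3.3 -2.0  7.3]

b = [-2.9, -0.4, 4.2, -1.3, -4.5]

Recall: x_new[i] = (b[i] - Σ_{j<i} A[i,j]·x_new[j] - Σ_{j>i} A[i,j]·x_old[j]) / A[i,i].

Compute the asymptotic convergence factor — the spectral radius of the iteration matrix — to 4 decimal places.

A = D + L + U where D = diag(4.7, -7.9, -5.2, -4.1, 7.3).
T_GS = -(D+L)⁻¹U: row 0 first, T[0,2] = -(-3.3)/(4.7) = +0.7021; later rows by forward substitution.
  T[0,:] = [+0.0000, -0.5319, +0.7021, +0.2979, -0.0638]
  T[1,:] = [+0.0000, +0.2289, +0.0269, -0.6345, +0.3566]
  T[2,:] = [+0.0000, -0.2777, +0.3350, +0.7427, -0.5650]
  T[3,:] = [+0.0000, -0.2888, +0.4592, +0.0812, -0.6518]
  T[4,:] = [+0.0000, +0.4090, -0.3915, -0.6899, +0.2330]
|eigenvalues of T|: 1.5833, 0.5214, 0.3124, 0.1286, 0.0000.
spectral radius ρ = 1.5833; 1.5833 > 1, so it fails to converge.

1.5833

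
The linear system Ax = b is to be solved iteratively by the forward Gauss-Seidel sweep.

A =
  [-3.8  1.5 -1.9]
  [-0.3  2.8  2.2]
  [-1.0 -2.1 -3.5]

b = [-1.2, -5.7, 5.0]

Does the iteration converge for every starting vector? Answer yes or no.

Let D = diag(-3.8, 2.8, -3.5); L, U the strict triangles.
T_GS = -(D+L)⁻¹U: row 0 first, T[0,2] = -(-1.9)/(-3.8) = -0.5000; later rows by forward substitution.
  T[0,:] = [+0.0000  +0.3947  -0.5000]
  T[1,:] = [+0.0000  +0.0423  -0.8393]
  T[2,:] = [+0.0000  -0.1382  +0.6464]
eigenvalue magnitudes: 0.7996, 0.1108, 0.0000.
spectral radius ρ = 0.7996; 0.7996 < 1: convergent.

yes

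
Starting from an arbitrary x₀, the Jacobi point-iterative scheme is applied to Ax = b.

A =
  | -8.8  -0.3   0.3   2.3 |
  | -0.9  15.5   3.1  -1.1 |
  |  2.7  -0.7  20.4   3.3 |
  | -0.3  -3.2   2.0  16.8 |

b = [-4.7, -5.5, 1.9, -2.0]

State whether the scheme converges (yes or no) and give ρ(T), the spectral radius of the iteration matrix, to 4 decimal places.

yes, ρ = 0.2853

Split A = D + L + U, D = diag(-8.8, 15.5, 20.4, 16.8).
Jacobi T = -D⁻¹(L+U): T[0,2] = -(0.3)/(-8.8) = +0.0341; T[0,0] = 0.
  T[0,:] = [+0.0000  -0.0341  +0.0341  +0.2614]
  T[1,:] = [+0.0581  +0.0000  -0.2000  +0.0710]
  T[2,:] = [-0.1324  +0.0343  +0.0000  -0.1618]
  T[3,:] = [+0.0179  +0.1905  -0.1190  +0.0000]
|λ(T)| sorted: 0.2853, 0.1938, 0.1938, 0.1185.
ρ = 0.2853; 0.2853 < 1 ⇒ converges.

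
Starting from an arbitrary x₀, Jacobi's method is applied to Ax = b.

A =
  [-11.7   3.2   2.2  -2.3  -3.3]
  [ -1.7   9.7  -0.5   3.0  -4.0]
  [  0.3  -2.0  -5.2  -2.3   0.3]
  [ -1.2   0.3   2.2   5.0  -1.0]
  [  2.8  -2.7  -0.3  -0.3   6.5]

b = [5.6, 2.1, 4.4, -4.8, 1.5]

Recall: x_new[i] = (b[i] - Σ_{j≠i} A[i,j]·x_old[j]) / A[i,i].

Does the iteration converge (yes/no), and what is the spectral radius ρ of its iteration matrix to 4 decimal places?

yes, ρ = 0.8218

Diagonal D = diag(-11.7, 9.7, -5.2, 5, 6.5); L, U strict lower/upper.
Jacobi: T = -D⁻¹(L+U), T[3,0] = -(-1.2)/(5) = +0.2400; T[3,3] = 0.
  T[0,:] = [+0.0000  +0.2735  +0.1880  -0.1966  -0.2821]
  T[1,:] = [+0.1753  +0.0000  +0.0515  -0.3093  +0.4124]
  T[2,:] = [+0.0577  -0.3846  +0.0000  -0.4423  +0.0577]
  T[3,:] = [+0.2400  -0.0600  -0.4400  +0.0000  +0.2000]
  T[4,:] = [-0.4308  +0.4154  +0.0462  +0.0462  +0.0000]
moduli |λ_i(T)| = 0.8218, 0.4656, 0.4428, 0.4428, 0.2992.
ρ = 0.8218; 0.8218 < 1 ⇒ converges.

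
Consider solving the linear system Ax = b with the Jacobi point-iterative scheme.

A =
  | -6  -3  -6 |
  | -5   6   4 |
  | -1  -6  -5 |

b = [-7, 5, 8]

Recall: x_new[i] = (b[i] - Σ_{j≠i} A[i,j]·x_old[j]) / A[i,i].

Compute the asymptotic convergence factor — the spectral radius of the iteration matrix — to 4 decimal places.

Let D = diag(-6, 6, -5); L, U the strict triangles.
T_J = -D⁻¹(L+U): T[2,0] = -(-1)/(-5) = -0.2000; T[2,2] = 0.
  T[0,:] = [+0.0000, -0.5000, -1.0000]
  T[1,:] = [+0.8333, +0.0000, -0.6667]
  T[2,:] = [-0.2000, -1.2000, +0.0000]
|roots of det(T-λI)|: 1.1740, 0.8916, 0.8916.
ρ = 1.1740; 1.1740 > 1, so it fails to converge.

1.1740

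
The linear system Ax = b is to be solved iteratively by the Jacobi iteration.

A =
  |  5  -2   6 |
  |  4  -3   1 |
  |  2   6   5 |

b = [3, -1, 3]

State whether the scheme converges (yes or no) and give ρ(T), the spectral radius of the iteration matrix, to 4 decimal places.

no, ρ = 1.3964

Split A = D + L + U, D = diag(5, -3, 5).
Jacobi: T = -D⁻¹(L+U), T[0,1] = -(-2)/(5) = +0.4000; T[0,0] = 0.
  T[0,:] = [+0.0000  +0.4000  -1.2000]
  T[1,:] = [+1.3333  +0.0000  +0.3333]
  T[2,:] = [-0.4000  -1.2000  +0.0000]
eigenvalue magnitudes: 1.3964, 1.1562, 1.1562.
spectral radius ρ = 1.3964; 1.3964 > 1: divergent.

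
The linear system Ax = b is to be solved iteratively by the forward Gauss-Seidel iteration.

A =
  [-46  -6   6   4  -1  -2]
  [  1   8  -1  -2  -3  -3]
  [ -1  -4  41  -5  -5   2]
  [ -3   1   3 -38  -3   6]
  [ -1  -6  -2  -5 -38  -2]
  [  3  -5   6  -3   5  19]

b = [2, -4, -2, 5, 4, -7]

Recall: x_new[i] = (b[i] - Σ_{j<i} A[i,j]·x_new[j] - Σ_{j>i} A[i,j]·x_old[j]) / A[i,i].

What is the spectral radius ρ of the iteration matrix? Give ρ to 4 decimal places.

0.2088

Write A = D+L+U with D = diag(-46, 8, 41, -38, -38, 19).
Gauss-Seidel: T = -(D+L)⁻¹U, row 0 first, T[0,3] = -(4)/(-46) = +0.0870; later rows by forward substitution.
  T[0,:] = [+0.0000  -0.1304  +0.1304  +0.0870  -0.0217  -0.0435]
  T[1,:] = [+0.0000  +0.0163  +0.1087  +0.2391  +0.3777  +0.3804]
  T[2,:] = [+0.0000  -0.0016  +0.0138  +0.1474  +0.1583  -0.0127]
  T[3,:] = [+0.0000  +0.0106  -0.0063  +0.0111  -0.0548  +0.1703]
  T[4,:] = [+0.0000  -0.0005  -0.0205  -0.0493  -0.0602  -0.1333]
  T[5,:] = [+0.0000  +0.0272  +0.0080  +0.0174  +0.0600  +0.1730]
|roots of det(T-λI)|: 0.2088, 0.0552, 0.0552, 0.0453, 0.0453, 0.0000.
ρ(T) = max|λ| = 0.2088; 0.2088 < 1 ⇒ converges.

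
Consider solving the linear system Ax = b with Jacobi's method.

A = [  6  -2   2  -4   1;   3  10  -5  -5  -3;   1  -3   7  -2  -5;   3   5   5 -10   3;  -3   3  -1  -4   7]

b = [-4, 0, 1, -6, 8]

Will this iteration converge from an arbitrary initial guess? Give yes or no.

no

Let D = diag(6, 10, 7, -10, 7); L, U the strict triangles.
Jacobi T = -D⁻¹(L+U): T[4,2] = -(-1)/(7) = +0.1429; T[4,4] = 0.
  T[0,:] = [+0.0000 +0.3333 -0.3333 +0.6667 -0.1667]
  T[1,:] = [-0.3000 +0.0000 +0.5000 +0.5000 +0.3000]
  T[2,:] = [-0.1429 +0.4286 +0.0000 +0.2857 +0.7143]
  T[3,:] = [+0.3000 +0.5000 +0.5000 +0.0000 +0.3000]
  T[4,:] = [+0.4286 -0.4286 +0.1429 +0.5714 +0.0000]
eigenvalue magnitudes: 1.1200, 0.7583, 0.7583, 0.5965, 0.5965.
ρ = 1.1200; 1.1200 > 1: divergent.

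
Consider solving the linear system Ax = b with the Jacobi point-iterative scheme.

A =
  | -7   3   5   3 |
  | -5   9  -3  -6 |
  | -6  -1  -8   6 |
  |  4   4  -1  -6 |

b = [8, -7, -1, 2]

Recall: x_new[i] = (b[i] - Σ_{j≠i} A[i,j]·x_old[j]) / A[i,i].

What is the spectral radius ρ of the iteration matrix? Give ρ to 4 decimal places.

1.1464

Write A = D+L+U with D = diag(-7, 9, -8, -6).
Jacobi: T = -D⁻¹(L+U), T[2,3] = -(6)/(-8) = +0.7500; T[2,2] = 0.
  T[0,:] = [+0.0000 +0.4286 +0.7143 +0.4286]
  T[1,:] = [+0.5556 +0.0000 +0.3333 +0.6667]
  T[2,:] = [-0.7500 -0.1250 +0.0000 +0.7500]
  T[3,:] = [+0.6667 +0.6667 -0.1667 +0.0000]
|λ(T)| sorted: 1.1464, 0.8484, 0.8484, 0.5807.
ρ = 1.1464; 1.1464 > 1: divergent.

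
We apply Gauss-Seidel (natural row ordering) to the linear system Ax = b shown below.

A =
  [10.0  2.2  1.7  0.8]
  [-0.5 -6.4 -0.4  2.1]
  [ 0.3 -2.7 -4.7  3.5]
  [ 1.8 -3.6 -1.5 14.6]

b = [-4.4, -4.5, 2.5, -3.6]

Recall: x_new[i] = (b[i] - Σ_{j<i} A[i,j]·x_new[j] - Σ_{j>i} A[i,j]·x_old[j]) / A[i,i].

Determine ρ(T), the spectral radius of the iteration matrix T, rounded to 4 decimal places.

0.2079

Split A = D + L + U, D = diag(10, -6.4, -4.7, 14.6).
T_GS = -(D+L)⁻¹U: row 0 first, T[0,2] = -(1.7)/(10) = -0.1700; later rows by forward substitution.
  T[0,:] = [+0.0000  -0.2200  -0.1700  -0.0800]
  T[1,:] = [+0.0000  +0.0172  -0.0492  +0.3344]
  T[2,:] = [+0.0000  -0.0239  +0.0174  +0.5475]
  T[3,:] = [+0.0000  +0.0289  +0.0106  +0.1486]
moduli |λ_i(T)| = 0.2079, 0.0913, 0.0665, 0.0000.
ρ = 0.2079; 0.2079 < 1: convergent.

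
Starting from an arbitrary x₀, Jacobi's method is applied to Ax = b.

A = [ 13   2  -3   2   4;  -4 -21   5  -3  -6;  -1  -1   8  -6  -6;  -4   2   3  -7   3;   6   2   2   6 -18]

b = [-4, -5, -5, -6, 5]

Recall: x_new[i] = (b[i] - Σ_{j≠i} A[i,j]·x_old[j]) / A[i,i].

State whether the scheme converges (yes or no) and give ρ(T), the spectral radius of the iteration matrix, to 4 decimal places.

yes, ρ = 0.8534

Write A = D+L+U with D = diag(13, -21, 8, -7, -18).
Jacobi T = -D⁻¹(L+U): T[3,2] = -(3)/(-7) = +0.4286; T[3,3] = 0.
  T[0,:] = [+0.0000  -0.1538  +0.2308  -0.1538  -0.3077]
  T[1,:] = [-0.1905  +0.0000  +0.2381  -0.1429  -0.2857]
  T[2,:] = [+0.1250  +0.1250  +0.0000  +0.7500  +0.7500]
  T[3,:] = [-0.5714  +0.2857  +0.4286  +0.0000  +0.4286]
  T[4,:] = [+0.3333  +0.1111  +0.1111  +0.3333  +0.0000]
|roots of det(T-λI)|: 0.8534, 0.5733, 0.3052, 0.3052, 0.1655.
spectral radius ρ = 0.8534; 0.8534 < 1 ⇒ converges.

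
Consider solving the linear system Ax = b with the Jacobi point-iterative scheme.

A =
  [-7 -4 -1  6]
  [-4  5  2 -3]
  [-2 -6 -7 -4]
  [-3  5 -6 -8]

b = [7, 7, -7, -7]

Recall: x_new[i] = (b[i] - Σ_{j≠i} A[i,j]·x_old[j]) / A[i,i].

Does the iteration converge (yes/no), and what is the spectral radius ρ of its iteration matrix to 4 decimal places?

Write A = D+L+U with D = diag(-7, 5, -7, -8).
Jacobi T = -D⁻¹(L+U): T[1,0] = -(-4)/(5) = +0.8000; T[1,1] = 0.
  T[0,:] = [+0.0000  -0.5714  -0.1429  +0.8571]
  T[1,:] = [+0.8000  +0.0000  -0.4000  +0.6000]
  T[2,:] = [-0.2857  -0.8571  +0.0000  -0.5714]
  T[3,:] = [-0.3750  +0.6250  -0.7500  +0.0000]
moduli |λ_i(T)| = 1.3393, 0.9690, 0.9690, 0.6216.
ρ = 1.3393; 1.3393 > 1 ⇒ diverges.

no, ρ = 1.3393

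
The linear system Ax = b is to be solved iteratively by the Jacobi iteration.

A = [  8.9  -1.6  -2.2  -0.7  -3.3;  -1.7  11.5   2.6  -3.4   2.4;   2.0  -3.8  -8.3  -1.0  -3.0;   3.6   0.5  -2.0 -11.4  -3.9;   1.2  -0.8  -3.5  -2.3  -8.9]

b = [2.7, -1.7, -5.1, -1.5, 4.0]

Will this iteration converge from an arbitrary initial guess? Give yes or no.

yes

Split A = D + L + U, D = diag(8.9, 11.5, -8.3, -11.4, -8.9).
T_J = -D⁻¹(L+U): T[1,3] = -(-3.4)/(11.5) = +0.2957; T[1,1] = 0.
  T[0,:] = [+0.0000, +0.1798, +0.2472, +0.0787, +0.3708]
  T[1,:] = [+0.1478, +0.0000, -0.2261, +0.2957, -0.2087]
  T[2,:] = [+0.2410, -0.4578, +0.0000, -0.1205, -0.3614]
  T[3,:] = [+0.3158, +0.0439, -0.1754, +0.0000, -0.3421]
  T[4,:] = [+0.1348, -0.0899, -0.3933, -0.2584, +0.0000]
eigenvalue magnitudes: 0.8252, 0.3834, 0.3834, 0.3223, 0.2376.
spectral radius ρ = 0.8252; 0.8252 < 1, so it converges for any x₀.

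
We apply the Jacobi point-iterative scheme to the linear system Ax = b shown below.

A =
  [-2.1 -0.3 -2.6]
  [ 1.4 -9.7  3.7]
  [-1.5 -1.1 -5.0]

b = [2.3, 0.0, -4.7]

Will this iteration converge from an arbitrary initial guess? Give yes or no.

Let D = diag(-2.1, -9.7, -5); L, U the strict triangles.
T_J = -D⁻¹(L+U): T[2,1] = -(-1.1)/(-5) = -0.2200; T[2,2] = 0.
  T[0,:] = [+0.0000, -0.1429, -1.2381]
  T[1,:] = [+0.1443, +0.0000, +0.3814]
  T[2,:] = [-0.3000, -0.2200, +0.0000]
eigenvalue magnitudes: 0.5997, 0.3046, 0.3046.
spectral radius ρ = 0.5997; 0.5997 < 1 ⇒ converges.

yes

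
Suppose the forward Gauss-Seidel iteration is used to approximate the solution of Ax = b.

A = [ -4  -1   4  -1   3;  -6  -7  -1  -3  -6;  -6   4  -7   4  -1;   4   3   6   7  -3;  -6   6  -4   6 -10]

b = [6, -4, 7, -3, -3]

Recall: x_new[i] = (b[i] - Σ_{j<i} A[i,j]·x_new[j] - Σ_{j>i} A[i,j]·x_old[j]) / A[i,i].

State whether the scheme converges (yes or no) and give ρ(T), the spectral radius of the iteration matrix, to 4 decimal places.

no, ρ = 1.4633

Write A = D+L+U with D = diag(-4, -7, -7, 7, -10).
T_GS = -(D+L)⁻¹U: row 0 first, T[0,4] = -(3)/(-4) = +0.7500; later rows by forward substitution.
  T[0,:] = [+0.0000 -0.2500 +1.0000 -0.2500 +0.7500]
  T[1,:] = [+0.0000 +0.2143 -1.0000 -0.2143 -1.5000]
  T[2,:] = [+0.0000 +0.3367 -1.4286 +0.6633 -1.6429]
  T[3,:] = [+0.0000 -0.2376 +1.0816 -0.3338 +2.0510]
  T[4,:] = [+0.0000 +0.0013 +0.0204 -0.4442 +0.5378]
|roots of det(T-λI)|: 1.4633, 0.6695, 0.6695, 0.0080, 0.0000.
ρ(T) = max|λ| = 1.4633; 1.4633 > 1 ⇒ diverges.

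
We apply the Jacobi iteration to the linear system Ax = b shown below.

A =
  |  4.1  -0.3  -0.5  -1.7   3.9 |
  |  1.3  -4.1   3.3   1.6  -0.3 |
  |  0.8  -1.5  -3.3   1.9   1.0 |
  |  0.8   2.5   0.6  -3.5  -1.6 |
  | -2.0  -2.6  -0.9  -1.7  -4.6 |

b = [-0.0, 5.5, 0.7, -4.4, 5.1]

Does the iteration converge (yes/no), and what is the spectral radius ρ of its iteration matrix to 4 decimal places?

no, ρ = 1.2850

Let D = diag(4.1, -4.1, -3.3, -3.5, -4.6); L, U the strict triangles.
Jacobi: T = -D⁻¹(L+U), T[1,2] = -(3.3)/(-4.1) = +0.8049; T[1,1] = 0.
  T[0,:] = [+0.0000 +0.0732 +0.1220 +0.4146 -0.9512]
  T[1,:] = [+0.3171 +0.0000 +0.8049 +0.3902 -0.0732]
  T[2,:] = [+0.2424 -0.4545 +0.0000 +0.5758 +0.3030]
  T[3,:] = [+0.2286 +0.7143 +0.1714 +0.0000 -0.4571]
  T[4,:] = [-0.4348 -0.5652 -0.1957 -0.3696 +0.0000]
moduli |λ_i(T)| = 1.2850, 0.6911, 0.6911, 0.6836, 0.0733.
spectral radius ρ = 1.2850; 1.2850 > 1: divergent.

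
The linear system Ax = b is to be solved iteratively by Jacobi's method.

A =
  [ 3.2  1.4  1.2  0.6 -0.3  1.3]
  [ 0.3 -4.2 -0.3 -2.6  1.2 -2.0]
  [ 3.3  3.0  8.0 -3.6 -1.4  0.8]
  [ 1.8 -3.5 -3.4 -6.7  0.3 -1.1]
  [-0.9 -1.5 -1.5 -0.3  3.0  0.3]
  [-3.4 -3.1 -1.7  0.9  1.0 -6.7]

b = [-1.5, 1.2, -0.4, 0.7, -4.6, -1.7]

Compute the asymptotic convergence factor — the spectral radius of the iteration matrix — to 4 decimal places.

Let D = diag(3.2, -4.2, 8, -6.7, 3, -6.7); L, U the strict triangles.
Jacobi: T = -D⁻¹(L+U), T[2,0] = -(3.3)/(8) = -0.4125; T[2,2] = 0.
  T[0,:] = [+0.0000, -0.4375, -0.3750, -0.1875, +0.0938, -0.4062]
  T[1,:] = [+0.0714, +0.0000, -0.0714, -0.6190, +0.2857, -0.4762]
  T[2,:] = [-0.4125, -0.3750, +0.0000, +0.4500, +0.1750, -0.1000]
  T[3,:] = [+0.2687, -0.5224, -0.5075, +0.0000, +0.0448, -0.1642]
  T[4,:] = [+0.3000, +0.5000, +0.5000, +0.1000, +0.0000, -0.1000]
  T[5,:] = [-0.5075, -0.4627, -0.2537, +0.1343, +0.1493, +0.0000]
|λ(T)| sorted: 1.1799, 0.5516, 0.4651, 0.4651, 0.0815, 0.0210.
ρ = 1.1799; 1.1799 > 1: divergent.

1.1799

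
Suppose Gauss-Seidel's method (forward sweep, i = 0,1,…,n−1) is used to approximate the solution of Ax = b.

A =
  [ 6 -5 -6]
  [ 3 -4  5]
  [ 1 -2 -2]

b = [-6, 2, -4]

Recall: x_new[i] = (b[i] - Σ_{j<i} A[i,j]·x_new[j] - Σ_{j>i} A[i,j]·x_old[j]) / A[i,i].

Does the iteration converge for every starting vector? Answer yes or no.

Write A = D+L+U with D = diag(6, -4, -2).
Gauss-Seidel: T = -(D+L)⁻¹U, row 0 first, T[0,1] = -(-5)/(6) = +0.8333; later rows by forward substitution.
  T[0,:] = [+0.0000, +0.8333, +1.0000]
  T[1,:] = [+0.0000, +0.6250, +2.0000]
  T[2,:] = [+0.0000, -0.2083, -1.5000]
|λ(T)| sorted: 1.2814, 0.4064, 0.0000.
ρ = 1.2814; 1.2814 > 1, so it fails to converge.

no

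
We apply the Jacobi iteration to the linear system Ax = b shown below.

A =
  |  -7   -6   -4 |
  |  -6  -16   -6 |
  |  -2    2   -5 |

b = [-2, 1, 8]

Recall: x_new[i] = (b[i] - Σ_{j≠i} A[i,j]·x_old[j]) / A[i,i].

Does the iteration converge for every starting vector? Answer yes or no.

yes

A = D + L + U where D = diag(-7, -16, -5).
Jacobi: T = -D⁻¹(L+U), T[1,2] = -(-6)/(-16) = -0.3750; T[1,1] = 0.
  T[0,:] = [+0.0000  -0.8571  -0.5714]
  T[1,:] = [-0.3750  +0.0000  -0.3750]
  T[2,:] = [-0.4000  +0.4000  +0.0000]
|roots of det(T-λI)|: 0.6804, 0.5699, 0.1105.
spectral radius ρ = 0.6804; 0.6804 < 1, so it converges for any x₀.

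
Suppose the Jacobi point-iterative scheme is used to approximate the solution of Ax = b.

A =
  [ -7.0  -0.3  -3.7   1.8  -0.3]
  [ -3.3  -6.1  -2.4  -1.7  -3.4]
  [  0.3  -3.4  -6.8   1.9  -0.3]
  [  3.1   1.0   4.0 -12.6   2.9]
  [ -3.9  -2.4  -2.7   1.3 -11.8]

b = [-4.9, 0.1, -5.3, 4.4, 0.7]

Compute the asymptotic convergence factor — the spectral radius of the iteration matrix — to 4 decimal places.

Write A = D+L+U with D = diag(-7, -6.1, -6.8, -12.6, -11.8).
T_J = -D⁻¹(L+U): T[4,3] = -(1.3)/(-11.8) = +0.1102; T[4,4] = 0.
  T[0,:] = [+0.0000  -0.0429  -0.5286  +0.2571  -0.0429]
  T[1,:] = [-0.5410  +0.0000  -0.3934  -0.2787  -0.5574]
  T[2,:] = [+0.0441  -0.5000  +0.0000  +0.2794  -0.0441]
  T[3,:] = [+0.2460  +0.0794  +0.3175  +0.0000  +0.2302]
  T[4,:] = [-0.3305  -0.2034  -0.2288  +0.1102  +0.0000]
|roots of det(T-λI)|: 0.9193, 0.4410, 0.3823, 0.3823, 0.0029.
ρ(T) = max|λ| = 0.9193; 0.9193 < 1, so it converges for any x₀.

0.9193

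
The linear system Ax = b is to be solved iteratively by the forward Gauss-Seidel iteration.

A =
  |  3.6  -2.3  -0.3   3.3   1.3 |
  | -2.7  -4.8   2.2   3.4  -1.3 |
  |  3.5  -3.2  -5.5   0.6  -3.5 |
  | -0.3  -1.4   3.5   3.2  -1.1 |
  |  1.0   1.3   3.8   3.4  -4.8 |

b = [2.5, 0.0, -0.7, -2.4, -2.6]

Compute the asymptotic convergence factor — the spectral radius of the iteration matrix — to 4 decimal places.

A = D + L + U where D = diag(3.6, -4.8, -5.5, 3.2, -4.8).
T_GS = -(D+L)⁻¹U: row 0 first, T[0,4] = -(1.3)/(3.6) = -0.3611; later rows by forward substitution.
  T[0,:] = [+0.0000 +0.6389 +0.0833 -0.9167 -0.3611]
  T[1,:] = [+0.0000 -0.3594 +0.4115 +1.2240 -0.0677]
  T[2,:] = [+0.0000 +0.6157 -0.1864 -1.1864 -0.8268]
  T[3,:] = [+0.0000 -0.7707 +0.3917 +1.7471 +1.1846]
  T[4,:] = [+0.0000 -0.0228 +0.2587 +0.4389 +0.0910]
moduli |λ_i(T)| = 1.2913, 0.2631, 0.2631, 0.0256, 0.0000.
spectral radius ρ = 1.2913; 1.2913 > 1 ⇒ diverges.

1.2913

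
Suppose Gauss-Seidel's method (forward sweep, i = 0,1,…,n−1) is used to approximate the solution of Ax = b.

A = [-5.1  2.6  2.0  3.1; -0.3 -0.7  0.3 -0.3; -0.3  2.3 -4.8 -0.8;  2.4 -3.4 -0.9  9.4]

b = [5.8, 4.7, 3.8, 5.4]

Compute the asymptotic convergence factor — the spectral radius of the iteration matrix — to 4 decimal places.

0.6771

A = D + L + U where D = diag(-5.1, -0.7, -4.8, 9.4).
GS T = -(D+L)⁻¹U: row 0 first, T[0,3] = -(3.1)/(-5.1) = +0.6078; later rows by forward substitution.
  T[0,:] = [+0.0000  +0.5098  +0.3922  +0.6078]
  T[1,:] = [+0.0000  -0.2185  +0.2605  -0.6891]
  T[2,:] = [+0.0000  -0.1366  +0.1003  -0.5348]
  T[3,:] = [+0.0000  -0.2223  +0.0037  -0.4556]
moduli |λ_i(T)| = 0.6771, 0.1797, 0.0764, 0.0000.
spectral radius ρ = 0.6771; 0.6771 < 1 ⇒ converges.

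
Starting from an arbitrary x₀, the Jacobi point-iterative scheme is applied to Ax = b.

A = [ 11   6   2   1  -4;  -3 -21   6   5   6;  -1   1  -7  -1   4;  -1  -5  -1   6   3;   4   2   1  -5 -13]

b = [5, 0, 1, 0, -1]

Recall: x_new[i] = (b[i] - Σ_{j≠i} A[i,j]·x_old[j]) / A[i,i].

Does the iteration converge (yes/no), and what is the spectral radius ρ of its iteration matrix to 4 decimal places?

A = D + L + U where D = diag(11, -21, -7, 6, -13).
T_J = -D⁻¹(L+U): T[2,4] = -(4)/(-7) = +0.5714; T[2,2] = 0.
  T[0,:] = [+0.0000  -0.5455  -0.1818  -0.0909  +0.3636]
  T[1,:] = [-0.1429  +0.0000  +0.2857  +0.2381  +0.2857]
  T[2,:] = [-0.1429  +0.1429  +0.0000  -0.1429  +0.5714]
  T[3,:] = [+0.1667  +0.8333  +0.1667  +0.0000  -0.5000]
  T[4,:] = [+0.3077  +0.1538  +0.0769  -0.3846  +0.0000]
|eigenvalues of T|: 0.9018, 0.6352, 0.6352, 0.2955, 0.0591.
spectral radius ρ = 0.9018; 0.9018 < 1: convergent.

yes, ρ = 0.9018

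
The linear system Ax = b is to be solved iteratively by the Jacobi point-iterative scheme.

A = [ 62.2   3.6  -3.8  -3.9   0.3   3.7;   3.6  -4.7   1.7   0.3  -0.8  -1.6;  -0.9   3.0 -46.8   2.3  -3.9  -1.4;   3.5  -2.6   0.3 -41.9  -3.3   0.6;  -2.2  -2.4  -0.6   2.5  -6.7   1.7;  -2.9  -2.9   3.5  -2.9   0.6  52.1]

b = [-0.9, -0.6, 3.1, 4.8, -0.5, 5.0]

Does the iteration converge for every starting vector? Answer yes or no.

A = D + L + U where D = diag(62.2, -4.7, -46.8, -41.9, -6.7, 52.1).
Jacobi: T = -D⁻¹(L+U), T[0,3] = -(-3.9)/(62.2) = +0.0627; T[0,0] = 0.
  T[0,:] = [+0.0000, -0.0579, +0.0611, +0.0627, -0.0048, -0.0595]
  T[1,:] = [+0.7660, +0.0000, +0.3617, +0.0638, -0.1702, -0.3404]
  T[2,:] = [-0.0192, +0.0641, +0.0000, +0.0491, -0.0833, -0.0299]
  T[3,:] = [+0.0835, -0.0621, +0.0072, +0.0000, -0.0788, +0.0143]
  T[4,:] = [-0.3284, -0.3582, -0.0896, +0.3731, +0.0000, +0.2537]
  T[5,:] = [+0.0557, +0.0557, -0.0672, +0.0557, -0.0115, +0.0000]
|roots of det(T-λI)|: 0.2939, 0.2285, 0.2285, 0.1260, 0.1061, 0.1061.
ρ(T) = max|λ| = 0.2939; 0.2939 < 1 ⇒ converges.

yes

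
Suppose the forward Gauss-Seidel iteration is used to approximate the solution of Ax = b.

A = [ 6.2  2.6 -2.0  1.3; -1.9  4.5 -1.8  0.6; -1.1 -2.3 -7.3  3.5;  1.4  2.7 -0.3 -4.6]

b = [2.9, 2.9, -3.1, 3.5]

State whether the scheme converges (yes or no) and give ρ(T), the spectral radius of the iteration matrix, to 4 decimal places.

yes, ρ = 0.9132

Let D = diag(6.2, 4.5, -7.3, -4.6); L, U the strict triangles.
Gauss-Seidel: T = -(D+L)⁻¹U, row 0 first, T[0,2] = -(-2)/(6.2) = +0.3226; later rows by forward substitution.
  T[0,:] = [+0.0000, -0.4194, +0.3226, -0.2097]
  T[1,:] = [+0.0000, -0.1771, +0.5362, -0.2219]
  T[2,:] = [+0.0000, +0.1190, -0.2175, +0.5809]
  T[3,:] = [+0.0000, -0.2393, +0.4271, -0.2319]
|λ(T)| sorted: 0.9132, 0.1637, 0.1637, 0.0000.
ρ(T) = max|λ| = 0.9132; 0.9132 < 1: convergent.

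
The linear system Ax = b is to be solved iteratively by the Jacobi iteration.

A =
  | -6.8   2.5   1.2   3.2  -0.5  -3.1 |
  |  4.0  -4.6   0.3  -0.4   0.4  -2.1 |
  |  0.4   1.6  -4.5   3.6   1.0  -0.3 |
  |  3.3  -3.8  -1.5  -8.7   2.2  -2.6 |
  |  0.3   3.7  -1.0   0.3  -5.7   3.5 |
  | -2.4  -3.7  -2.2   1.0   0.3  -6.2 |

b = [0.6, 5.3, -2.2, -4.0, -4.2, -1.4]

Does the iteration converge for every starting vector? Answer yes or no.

no

Split A = D + L + U, D = diag(-6.8, -4.6, -4.5, -8.7, -5.7, -6.2).
T_J = -D⁻¹(L+U): T[2,3] = -(3.6)/(-4.5) = +0.8000; T[2,2] = 0.
  T[0,:] = [+0.0000, +0.3676, +0.1765, +0.4706, -0.0735, -0.4559]
  T[1,:] = [+0.8696, +0.0000, +0.0652, -0.0870, +0.0870, -0.4565]
  T[2,:] = [+0.0889, +0.3556, +0.0000, +0.8000, +0.2222, -0.0667]
  T[3,:] = [+0.3793, -0.4368, -0.1724, +0.0000, +0.2529, -0.2989]
  T[4,:] = [+0.0526, +0.6491, -0.1754, +0.0526, +0.0000, +0.6140]
  T[5,:] = [-0.3871, -0.5968, -0.3548, +0.1613, +0.0484, +0.0000]
eigenvalue magnitudes: 1.1403, 0.8714, 0.3512, 0.3512, 0.3207, 0.3207.
spectral radius ρ = 1.1403; 1.1403 > 1, so it fails to converge.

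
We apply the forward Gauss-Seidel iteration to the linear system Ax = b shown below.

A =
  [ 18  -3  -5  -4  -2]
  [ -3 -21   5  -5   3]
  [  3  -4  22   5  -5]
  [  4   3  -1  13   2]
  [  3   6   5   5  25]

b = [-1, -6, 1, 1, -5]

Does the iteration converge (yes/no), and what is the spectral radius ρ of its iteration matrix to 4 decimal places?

yes, ρ = 0.2079

Diagonal D = diag(18, -21, 22, 13, 25); L, U strict lower/upper.
Gauss-Seidel: T = -(D+L)⁻¹U, row 0 first, T[0,4] = -(-2)/(18) = +0.1111; later rows by forward substitution.
  T[0,:] = [+0.0000, +0.1667, +0.2778, +0.2222, +0.1111]
  T[1,:] = [+0.0000, -0.0238, +0.1984, -0.2698, +0.1270]
  T[2,:] = [+0.0000, -0.0271, -0.0018, -0.3066, +0.2352]
  T[3,:] = [+0.0000, -0.0479, -0.1314, -0.0297, -0.1992]
  T[4,:] = [+0.0000, +0.0007, -0.0543, +0.1054, -0.0510]
|roots of det(T-λI)|: 0.2079, 0.1319, 0.1319, 0.0461, 0.0000.
ρ(T) = max|λ| = 0.2079; 0.2079 < 1 ⇒ converges.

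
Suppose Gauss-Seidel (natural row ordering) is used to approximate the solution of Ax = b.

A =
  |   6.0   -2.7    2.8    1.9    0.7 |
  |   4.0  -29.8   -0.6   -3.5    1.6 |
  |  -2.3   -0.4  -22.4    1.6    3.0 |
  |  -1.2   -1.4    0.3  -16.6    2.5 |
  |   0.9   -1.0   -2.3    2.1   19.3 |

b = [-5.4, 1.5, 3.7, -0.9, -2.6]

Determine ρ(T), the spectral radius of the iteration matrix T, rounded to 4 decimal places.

Write A = D+L+U with D = diag(6, -29.8, -22.4, -16.6, 19.3).
GS T = -(D+L)⁻¹U: row 0 first, T[0,2] = -(2.8)/(6) = -0.4667; later rows by forward substitution.
  T[0,:] = [+0.0000  +0.4500  -0.4667  -0.3167  -0.1167]
  T[1,:] = [+0.0000  +0.0604  -0.0828  -0.1600  +0.0380]
  T[2,:] = [+0.0000  -0.0473  +0.0494  +0.1068  +0.1452]
  T[3,:] = [+0.0000  -0.0385  +0.0416  +0.0383  +0.1585]
  T[4,:] = [+0.0000  -0.0193  +0.0188  +0.0150  +0.0075]
|λ(T)| sorted: 0.2175, 0.0489, 0.0489, 0.0087, 0.0000.
ρ(T) = max|λ| = 0.2175; 0.2175 < 1, so it converges for any x₀.

0.2175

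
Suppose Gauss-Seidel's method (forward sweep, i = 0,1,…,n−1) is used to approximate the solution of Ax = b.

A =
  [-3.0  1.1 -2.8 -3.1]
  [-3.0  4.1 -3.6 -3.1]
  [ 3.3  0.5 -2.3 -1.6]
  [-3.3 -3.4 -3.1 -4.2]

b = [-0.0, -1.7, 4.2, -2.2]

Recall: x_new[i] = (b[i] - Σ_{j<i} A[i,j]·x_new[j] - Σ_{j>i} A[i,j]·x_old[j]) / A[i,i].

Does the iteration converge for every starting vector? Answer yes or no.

no

Split A = D + L + U, D = diag(-3, 4.1, -2.3, -4.2).
T_GS = -(D+L)⁻¹U: row 0 first, T[0,2] = -(-2.8)/(-3) = -0.9333; later rows by forward substitution.
  T[0,:] = [+0.0000, +0.3667, -0.9333, -1.0333]
  T[1,:] = [+0.0000, +0.2683, +0.1951, -0.0000]
  T[2,:] = [+0.0000, +0.5844, -1.2967, -2.1783]
  T[3,:] = [+0.0000, -0.9366, +1.5325, +2.4197]
eigenvalue magnitudes: 1.1896, 0.3846, 0.3846, 0.0000.
ρ(T) = max|λ| = 1.1896; 1.1896 > 1, so it fails to converge.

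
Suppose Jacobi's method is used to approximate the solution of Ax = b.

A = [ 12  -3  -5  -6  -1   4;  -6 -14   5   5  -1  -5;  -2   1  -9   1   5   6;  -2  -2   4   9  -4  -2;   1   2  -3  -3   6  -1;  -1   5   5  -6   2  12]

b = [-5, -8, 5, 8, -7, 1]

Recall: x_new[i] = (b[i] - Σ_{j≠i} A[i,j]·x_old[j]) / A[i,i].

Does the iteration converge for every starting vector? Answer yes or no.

no

Split A = D + L + U, D = diag(12, -14, -9, 9, 6, 12).
Jacobi: T = -D⁻¹(L+U), T[0,2] = -(-5)/(12) = +0.4167; T[0,0] = 0.
  T[0,:] = [+0.0000  +0.2500  +0.4167  +0.5000  +0.0833  -0.3333]
  T[1,:] = [-0.4286  +0.0000  +0.3571  +0.3571  -0.0714  -0.3571]
  T[2,:] = [-0.2222  +0.1111  +0.0000  +0.1111  +0.5556  +0.6667]
  T[3,:] = [+0.2222  +0.2222  -0.4444  +0.0000  +0.4444  +0.2222]
  T[4,:] = [-0.1667  -0.3333  +0.5000  +0.5000  +0.0000  +0.1667]
  T[5,:] = [+0.0833  -0.4167  -0.4167  +0.5000  -0.1667  +0.0000]
|λ(T)| sorted: 1.1937, 0.7879, 0.7879, 0.5548, 0.2030, 0.2030.
ρ = 1.1937; 1.1937 > 1 ⇒ diverges.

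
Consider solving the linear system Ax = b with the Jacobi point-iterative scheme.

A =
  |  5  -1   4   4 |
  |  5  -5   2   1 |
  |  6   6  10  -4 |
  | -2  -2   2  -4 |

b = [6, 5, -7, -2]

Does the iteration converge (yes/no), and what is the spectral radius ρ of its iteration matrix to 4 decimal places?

no, ρ = 1.3763

Split A = D + L + U, D = diag(5, -5, 10, -4).
Jacobi T = -D⁻¹(L+U): T[1,3] = -(1)/(-5) = +0.2000; T[1,1] = 0.
  T[0,:] = [+0.0000 +0.2000 -0.8000 -0.8000]
  T[1,:] = [+1.0000 +0.0000 +0.4000 +0.2000]
  T[2,:] = [-0.6000 -0.6000 +0.0000 +0.4000]
  T[3,:] = [-0.5000 -0.5000 +0.5000 +0.0000]
moduli |λ_i(T)| = 1.3763, 0.7336, 0.7336, 0.4482.
spectral radius ρ = 1.3763; 1.3763 > 1: divergent.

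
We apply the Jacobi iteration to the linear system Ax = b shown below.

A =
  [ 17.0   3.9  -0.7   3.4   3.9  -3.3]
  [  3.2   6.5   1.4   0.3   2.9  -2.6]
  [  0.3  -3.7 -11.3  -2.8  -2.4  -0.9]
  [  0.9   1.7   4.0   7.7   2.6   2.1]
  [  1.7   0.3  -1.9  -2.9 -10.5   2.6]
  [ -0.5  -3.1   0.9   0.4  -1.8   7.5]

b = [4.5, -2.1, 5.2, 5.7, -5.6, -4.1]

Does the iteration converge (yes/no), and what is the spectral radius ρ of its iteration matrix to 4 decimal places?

Write A = D+L+U with D = diag(17, 6.5, -11.3, 7.7, -10.5, 7.5).
Jacobi T = -D⁻¹(L+U): T[5,0] = -(-0.5)/(7.5) = +0.0667; T[5,5] = 0.
  T[0,:] = [+0.0000 -0.2294 +0.0412 -0.2000 -0.2294 +0.1941]
  T[1,:] = [-0.4923 +0.0000 -0.2154 -0.0462 -0.4462 +0.4000]
  T[2,:] = [+0.0265 -0.3274 +0.0000 -0.2478 -0.2124 -0.0796]
  T[3,:] = [-0.1169 -0.2208 -0.5195 +0.0000 -0.3377 -0.2727]
  T[4,:] = [+0.1619 +0.0286 -0.1810 -0.2762 +0.0000 +0.2476]
  T[5,:] = [+0.0667 +0.4133 -0.1200 -0.0533 +0.2400 +0.0000]
|roots of det(T-λI)|: 0.8421, 0.5353, 0.5353, 0.3683, 0.0949, 0.0949.
ρ(T) = max|λ| = 0.8421; 0.8421 < 1 ⇒ converges.

yes, ρ = 0.8421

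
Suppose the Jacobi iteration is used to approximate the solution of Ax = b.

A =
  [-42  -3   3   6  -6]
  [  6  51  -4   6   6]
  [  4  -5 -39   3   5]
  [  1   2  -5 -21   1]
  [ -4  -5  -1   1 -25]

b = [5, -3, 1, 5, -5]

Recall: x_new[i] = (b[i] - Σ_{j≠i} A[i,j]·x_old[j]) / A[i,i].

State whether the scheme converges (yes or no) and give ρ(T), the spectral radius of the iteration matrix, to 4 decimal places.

yes, ρ = 0.3028

Let D = diag(-42, 51, -39, -21, -25); L, U the strict triangles.
T_J = -D⁻¹(L+U): T[3,0] = -(1)/(-21) = +0.0476; T[3,3] = 0.
  T[0,:] = [+0.0000 -0.0714 +0.0714 +0.1429 -0.1429]
  T[1,:] = [-0.1176 +0.0000 +0.0784 -0.1176 -0.1176]
  T[2,:] = [+0.1026 -0.1282 +0.0000 +0.0769 +0.1282]
  T[3,:] = [+0.0476 +0.0952 -0.2381 +0.0000 +0.0476]
  T[4,:] = [-0.1600 -0.2000 -0.0400 +0.0400 +0.0000]
|roots of det(T-λI)|: 0.3028, 0.2376, 0.2376, 0.1451, 0.0625.
ρ(T) = max|λ| = 0.3028; 0.3028 < 1: convergent.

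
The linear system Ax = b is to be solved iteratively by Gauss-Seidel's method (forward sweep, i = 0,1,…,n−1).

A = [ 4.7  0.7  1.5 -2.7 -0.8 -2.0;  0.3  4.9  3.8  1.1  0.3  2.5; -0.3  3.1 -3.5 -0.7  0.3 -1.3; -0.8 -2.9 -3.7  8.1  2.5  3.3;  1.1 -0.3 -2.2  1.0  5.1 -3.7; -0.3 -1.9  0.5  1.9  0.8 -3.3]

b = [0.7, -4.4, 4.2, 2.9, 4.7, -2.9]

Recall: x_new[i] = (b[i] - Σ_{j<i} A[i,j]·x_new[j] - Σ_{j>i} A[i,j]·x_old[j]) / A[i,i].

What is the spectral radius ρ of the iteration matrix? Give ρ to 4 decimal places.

Diagonal D = diag(4.7, 4.9, -3.5, 8.1, 5.1, -3.3); L, U strict lower/upper.
Gauss-Seidel: T = -(D+L)⁻¹U, row 0 first, T[0,4] = -(-0.8)/(4.7) = +0.1702; later rows by forward substitution.
  T[0,:] = [+0.0000, -0.1489, -0.3191, +0.5745, +0.1702, +0.4255]
  T[1,:] = [+0.0000, +0.0091, -0.7560, -0.2597, -0.0716, -0.5363]
  T[2,:] = [+0.0000, +0.0208, -0.6422, -0.4792, +0.0077, -0.8829]
  T[3,:] = [+0.0000, -0.0019, -0.5955, -0.2551, -0.3140, -0.9607]
  T[4,:] = [+0.0000, +0.0420, -0.1359, -0.2959, +0.0239, +0.4097]
  T[5,:] = [+0.0000, +0.0205, -0.0089, -0.1940, -0.1480, -0.3175]
|eigenvalues of T|: 1.2348, 0.3326, 0.2992, 0.2992, 0.0128, 0.0000.
ρ(T) = max|λ| = 1.2348; 1.2348 > 1: divergent.

1.2348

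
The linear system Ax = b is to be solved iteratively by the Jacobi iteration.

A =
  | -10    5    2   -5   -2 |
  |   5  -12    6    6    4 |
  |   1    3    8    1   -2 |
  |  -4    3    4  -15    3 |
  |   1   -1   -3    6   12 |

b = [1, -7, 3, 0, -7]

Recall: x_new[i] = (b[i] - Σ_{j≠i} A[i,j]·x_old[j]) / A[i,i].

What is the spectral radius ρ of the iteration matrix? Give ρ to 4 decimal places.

Diagonal D = diag(-10, -12, 8, -15, 12); L, U strict lower/upper.
T_J = -D⁻¹(L+U): T[1,0] = -(5)/(-12) = +0.4167; T[1,1] = 0.
  T[0,:] = [+0.0000 +0.5000 +0.2000 -0.5000 -0.2000]
  T[1,:] = [+0.4167 +0.0000 +0.5000 +0.5000 +0.3333]
  T[2,:] = [-0.1250 -0.3750 +0.0000 -0.1250 +0.2500]
  T[3,:] = [-0.2667 +0.2000 +0.2667 +0.0000 +0.2000]
  T[4,:] = [-0.0833 +0.0833 +0.2500 -0.5000 +0.0000]
|eigenvalues of T|: 0.8332, 0.6106, 0.6106, 0.3285, 0.0806.
ρ(T) = max|λ| = 0.8332; 0.8332 < 1 ⇒ converges.

0.8332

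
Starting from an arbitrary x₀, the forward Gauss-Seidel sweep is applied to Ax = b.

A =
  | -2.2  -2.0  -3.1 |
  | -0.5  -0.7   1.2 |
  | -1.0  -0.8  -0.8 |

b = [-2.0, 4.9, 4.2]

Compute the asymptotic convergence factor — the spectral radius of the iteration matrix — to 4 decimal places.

1.5593

Let D = diag(-2.2, -0.7, -0.8); L, U the strict triangles.
T_GS = -(D+L)⁻¹U: row 0 first, T[0,2] = -(-3.1)/(-2.2) = -1.4091; later rows by forward substitution.
  T[0,:] = [+0.0000  -0.9091  -1.4091]
  T[1,:] = [+0.0000  +0.6494  +2.7208]
  T[2,:] = [+0.0000  +0.4870  -0.9594]
moduli |λ_i(T)| = 1.5593, 1.2493, 0.0000.
ρ = 1.5593; 1.5593 > 1, so it fails to converge.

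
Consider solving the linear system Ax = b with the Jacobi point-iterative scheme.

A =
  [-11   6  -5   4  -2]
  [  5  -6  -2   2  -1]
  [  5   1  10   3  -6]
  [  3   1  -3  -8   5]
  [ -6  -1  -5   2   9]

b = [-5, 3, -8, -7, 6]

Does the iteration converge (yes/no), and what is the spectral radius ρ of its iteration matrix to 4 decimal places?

no, ρ = 1.1346

Split A = D + L + U, D = diag(-11, -6, 10, -8, 9).
T_J = -D⁻¹(L+U): T[2,3] = -(3)/(10) = -0.3000; T[2,2] = 0.
  T[0,:] = [+0.0000, +0.5455, -0.4545, +0.3636, -0.1818]
  T[1,:] = [+0.8333, +0.0000, -0.3333, +0.3333, -0.1667]
  T[2,:] = [-0.5000, -0.1000, +0.0000, -0.3000, +0.6000]
  T[3,:] = [+0.3750, +0.1250, -0.3750, +0.0000, +0.6250]
  T[4,:] = [+0.6667, +0.1111, +0.5556, -0.2222, +0.0000]
eigenvalue magnitudes: 1.1346, 0.7765, 0.4655, 0.1170, 0.0096.
ρ = 1.1346; 1.1346 > 1 ⇒ diverges.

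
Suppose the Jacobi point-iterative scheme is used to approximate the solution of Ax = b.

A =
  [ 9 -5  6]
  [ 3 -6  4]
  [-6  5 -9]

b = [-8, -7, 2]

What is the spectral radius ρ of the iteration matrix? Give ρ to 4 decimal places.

1.2047

Write A = D+L+U with D = diag(9, -6, -9).
Jacobi T = -D⁻¹(L+U): T[2,0] = -(-6)/(-9) = -0.6667; T[2,2] = 0.
  T[0,:] = [+0.0000  +0.5556  -0.6667]
  T[1,:] = [+0.5000  +0.0000  +0.6667]
  T[2,:] = [-0.6667  +0.5556  +0.0000]
eigenvalue magnitudes: 1.2047, 0.6667, 0.5380.
ρ = 1.2047; 1.2047 > 1: divergent.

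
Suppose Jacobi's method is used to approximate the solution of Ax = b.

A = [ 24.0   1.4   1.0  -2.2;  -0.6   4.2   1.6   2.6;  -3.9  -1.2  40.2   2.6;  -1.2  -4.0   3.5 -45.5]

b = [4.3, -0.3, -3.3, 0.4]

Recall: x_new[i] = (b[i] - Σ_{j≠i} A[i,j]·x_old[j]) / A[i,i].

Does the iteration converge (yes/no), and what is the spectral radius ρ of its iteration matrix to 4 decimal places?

yes, ρ = 0.2264

Split A = D + L + U, D = diag(24, 4.2, 40.2, -45.5).
Jacobi T = -D⁻¹(L+U): T[0,2] = -(1)/(24) = -0.0417; T[0,0] = 0.
  T[0,:] = [+0.0000  -0.0583  -0.0417  +0.0917]
  T[1,:] = [+0.1429  +0.0000  -0.3810  -0.6190]
  T[2,:] = [+0.0970  +0.0299  +0.0000  -0.0647]
  T[3,:] = [-0.0264  -0.0879  +0.0769  +0.0000]
|roots of det(T-λI)|: 0.2264, 0.1728, 0.1368, 0.1368.
ρ = 0.2264; 0.2264 < 1 ⇒ converges.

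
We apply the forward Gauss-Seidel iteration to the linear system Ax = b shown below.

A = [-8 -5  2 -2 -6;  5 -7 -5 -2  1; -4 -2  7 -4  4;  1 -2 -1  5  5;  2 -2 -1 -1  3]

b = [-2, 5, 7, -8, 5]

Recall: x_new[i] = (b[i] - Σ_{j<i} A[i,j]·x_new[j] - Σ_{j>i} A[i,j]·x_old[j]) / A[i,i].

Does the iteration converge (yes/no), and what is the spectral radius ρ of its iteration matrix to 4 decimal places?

Write A = D+L+U with D = diag(-8, -7, 7, 5, 3).
Gauss-Seidel: T = -(D+L)⁻¹U, row 0 first, T[0,3] = -(-2)/(-8) = -0.2500; later rows by forward substitution.
  T[0,:] = [+0.0000, -0.6250, +0.2500, -0.2500, -0.7500]
  T[1,:] = [+0.0000, -0.4464, -0.5357, -0.4643, -0.3929]
  T[2,:] = [+0.0000, -0.4847, -0.0102, +0.2959, -1.1122]
  T[3,:] = [+0.0000, -0.1505, -0.2663, -0.0765, -1.2296]
  T[4,:] = [+0.0000, -0.0927, -0.6160, -0.0697, -0.5425]
|λ(T)| sorted: 1.4296, 0.8105, 0.3831, 0.3831, 0.0000.
spectral radius ρ = 1.4296; 1.4296 > 1 ⇒ diverges.

no, ρ = 1.4296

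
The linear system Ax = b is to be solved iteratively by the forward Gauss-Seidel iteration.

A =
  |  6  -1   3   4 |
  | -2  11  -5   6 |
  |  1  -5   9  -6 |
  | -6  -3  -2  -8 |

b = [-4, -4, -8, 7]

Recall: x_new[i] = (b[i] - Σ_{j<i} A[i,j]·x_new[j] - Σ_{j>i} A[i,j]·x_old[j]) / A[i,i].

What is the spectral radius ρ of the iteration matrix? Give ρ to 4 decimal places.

Diagonal D = diag(6, 11, 9, -8); L, U strict lower/upper.
GS T = -(D+L)⁻¹U: row 0 first, T[0,3] = -(4)/(6) = -0.6667; later rows by forward substitution.
  T[0,:] = [+0.0000 +0.1667 -0.5000 -0.6667]
  T[1,:] = [+0.0000 +0.0303 +0.3636 -0.6667]
  T[2,:] = [+0.0000 -0.0017 +0.2576 +0.3704]
  T[3,:] = [+0.0000 -0.1359 +0.1742 +0.6574]
|λ(T)| sorted: 0.8412, 0.2705, 0.1665, 0.0000.
ρ = 0.8412; 0.8412 < 1 ⇒ converges.

0.8412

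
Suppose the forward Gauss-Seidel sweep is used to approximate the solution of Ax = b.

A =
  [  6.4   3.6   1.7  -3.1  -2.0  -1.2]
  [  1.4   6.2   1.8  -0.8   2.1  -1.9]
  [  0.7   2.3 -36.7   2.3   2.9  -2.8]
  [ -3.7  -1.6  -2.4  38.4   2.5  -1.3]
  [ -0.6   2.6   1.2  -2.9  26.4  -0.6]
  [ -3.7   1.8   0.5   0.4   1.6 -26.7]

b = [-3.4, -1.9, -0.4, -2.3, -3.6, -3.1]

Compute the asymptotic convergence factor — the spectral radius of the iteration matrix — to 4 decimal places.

Let D = diag(6.4, 6.2, -36.7, 38.4, 26.4, -26.7); L, U the strict triangles.
T_GS = -(D+L)⁻¹U: row 0 first, T[0,5] = -(-1.2)/(6.4) = +0.1875; later rows by forward substitution.
  T[0,:] = [+0.0000  -0.5625  -0.2656  +0.4844  +0.3125  +0.1875]
  T[1,:] = [+0.0000  +0.1270  -0.2303  +0.0197  -0.4093  +0.2641]
  T[2,:] = [+0.0000  -0.0028  -0.0195  +0.0731  +0.0593  -0.0562]
  T[3,:] = [+0.0000  -0.0491  -0.0364  +0.0521  -0.0483  +0.0594]
  T[4,:] = [+0.0000  -0.0306  +0.0135  +0.0115  +0.0394  +0.0101]
  T[5,:] = [+0.0000  +0.0839  +0.0212  -0.0630  -0.0681  -0.0077]
|λ(T)| sorted: 0.2861, 0.1135, 0.1135, 0.0239, 0.0239, 0.0000.
ρ(T) = max|λ| = 0.2861; 0.2861 < 1, so it converges for any x₀.

0.2861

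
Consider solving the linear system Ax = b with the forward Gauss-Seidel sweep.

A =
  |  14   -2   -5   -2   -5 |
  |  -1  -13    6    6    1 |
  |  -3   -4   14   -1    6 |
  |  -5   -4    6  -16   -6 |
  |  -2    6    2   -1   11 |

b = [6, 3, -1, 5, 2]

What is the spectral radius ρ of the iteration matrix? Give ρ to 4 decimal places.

Diagonal D = diag(14, -13, 14, -16, 11); L, U strict lower/upper.
Gauss-Seidel: T = -(D+L)⁻¹U, row 0 first, T[0,3] = -(-2)/(14) = +0.1429; later rows by forward substitution.
  T[0,:] = [+0.0000 +0.1429 +0.3571 +0.1429 +0.3571]
  T[1,:] = [+0.0000 -0.0110 +0.4341 +0.4505 +0.0495]
  T[2,:] = [+0.0000 +0.0275 +0.2005 +0.2308 -0.3379]
  T[3,:] = [+0.0000 -0.0316 -0.1449 -0.0707 -0.6257]
  T[4,:] = [+0.0000 +0.0241 -0.2215 -0.2682 +0.0425]
eigenvalue magnitudes: 0.5158, 0.4337, 0.0944, 0.0152, 0.0000.
ρ(T) = max|λ| = 0.5158; 0.5158 < 1 ⇒ converges.

0.5158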